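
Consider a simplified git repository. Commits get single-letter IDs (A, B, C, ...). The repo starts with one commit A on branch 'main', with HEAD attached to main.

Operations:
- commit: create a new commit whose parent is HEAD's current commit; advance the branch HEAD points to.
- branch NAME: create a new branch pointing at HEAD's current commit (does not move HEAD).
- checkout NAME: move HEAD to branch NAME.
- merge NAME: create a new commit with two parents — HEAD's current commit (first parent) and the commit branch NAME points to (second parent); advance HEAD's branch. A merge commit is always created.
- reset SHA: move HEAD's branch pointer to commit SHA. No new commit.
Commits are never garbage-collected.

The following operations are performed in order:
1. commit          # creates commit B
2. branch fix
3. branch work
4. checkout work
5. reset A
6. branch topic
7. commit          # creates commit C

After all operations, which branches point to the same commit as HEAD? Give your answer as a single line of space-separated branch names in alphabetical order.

Answer: work

Derivation:
After op 1 (commit): HEAD=main@B [main=B]
After op 2 (branch): HEAD=main@B [fix=B main=B]
After op 3 (branch): HEAD=main@B [fix=B main=B work=B]
After op 4 (checkout): HEAD=work@B [fix=B main=B work=B]
After op 5 (reset): HEAD=work@A [fix=B main=B work=A]
After op 6 (branch): HEAD=work@A [fix=B main=B topic=A work=A]
After op 7 (commit): HEAD=work@C [fix=B main=B topic=A work=C]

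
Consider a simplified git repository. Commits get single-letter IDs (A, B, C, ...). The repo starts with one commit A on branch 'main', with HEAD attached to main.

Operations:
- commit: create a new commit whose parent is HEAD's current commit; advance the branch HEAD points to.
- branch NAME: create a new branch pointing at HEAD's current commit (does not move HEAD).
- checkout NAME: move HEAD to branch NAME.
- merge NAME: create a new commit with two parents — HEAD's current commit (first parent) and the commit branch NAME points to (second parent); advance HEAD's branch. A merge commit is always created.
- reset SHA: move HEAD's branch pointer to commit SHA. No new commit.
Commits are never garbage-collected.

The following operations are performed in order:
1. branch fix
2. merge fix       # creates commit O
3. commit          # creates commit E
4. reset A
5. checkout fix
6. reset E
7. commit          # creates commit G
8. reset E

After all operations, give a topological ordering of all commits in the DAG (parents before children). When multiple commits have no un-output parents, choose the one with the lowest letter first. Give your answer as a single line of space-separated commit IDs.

After op 1 (branch): HEAD=main@A [fix=A main=A]
After op 2 (merge): HEAD=main@O [fix=A main=O]
After op 3 (commit): HEAD=main@E [fix=A main=E]
After op 4 (reset): HEAD=main@A [fix=A main=A]
After op 5 (checkout): HEAD=fix@A [fix=A main=A]
After op 6 (reset): HEAD=fix@E [fix=E main=A]
After op 7 (commit): HEAD=fix@G [fix=G main=A]
After op 8 (reset): HEAD=fix@E [fix=E main=A]
commit A: parents=[]
commit E: parents=['O']
commit G: parents=['E']
commit O: parents=['A', 'A']

Answer: A O E G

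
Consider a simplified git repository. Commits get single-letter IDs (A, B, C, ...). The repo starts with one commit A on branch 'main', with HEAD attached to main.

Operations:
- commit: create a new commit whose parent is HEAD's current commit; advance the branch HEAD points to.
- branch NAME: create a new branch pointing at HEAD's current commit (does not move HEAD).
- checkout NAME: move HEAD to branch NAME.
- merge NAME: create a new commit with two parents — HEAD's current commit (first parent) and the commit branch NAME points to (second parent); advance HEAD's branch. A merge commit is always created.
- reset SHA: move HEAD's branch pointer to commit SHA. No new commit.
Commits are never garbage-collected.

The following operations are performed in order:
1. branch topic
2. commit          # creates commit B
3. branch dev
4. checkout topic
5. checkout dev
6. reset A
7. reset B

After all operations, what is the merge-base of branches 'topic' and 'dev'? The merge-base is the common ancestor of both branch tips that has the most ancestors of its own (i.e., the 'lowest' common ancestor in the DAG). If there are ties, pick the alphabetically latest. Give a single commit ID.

After op 1 (branch): HEAD=main@A [main=A topic=A]
After op 2 (commit): HEAD=main@B [main=B topic=A]
After op 3 (branch): HEAD=main@B [dev=B main=B topic=A]
After op 4 (checkout): HEAD=topic@A [dev=B main=B topic=A]
After op 5 (checkout): HEAD=dev@B [dev=B main=B topic=A]
After op 6 (reset): HEAD=dev@A [dev=A main=B topic=A]
After op 7 (reset): HEAD=dev@B [dev=B main=B topic=A]
ancestors(topic=A): ['A']
ancestors(dev=B): ['A', 'B']
common: ['A']

Answer: A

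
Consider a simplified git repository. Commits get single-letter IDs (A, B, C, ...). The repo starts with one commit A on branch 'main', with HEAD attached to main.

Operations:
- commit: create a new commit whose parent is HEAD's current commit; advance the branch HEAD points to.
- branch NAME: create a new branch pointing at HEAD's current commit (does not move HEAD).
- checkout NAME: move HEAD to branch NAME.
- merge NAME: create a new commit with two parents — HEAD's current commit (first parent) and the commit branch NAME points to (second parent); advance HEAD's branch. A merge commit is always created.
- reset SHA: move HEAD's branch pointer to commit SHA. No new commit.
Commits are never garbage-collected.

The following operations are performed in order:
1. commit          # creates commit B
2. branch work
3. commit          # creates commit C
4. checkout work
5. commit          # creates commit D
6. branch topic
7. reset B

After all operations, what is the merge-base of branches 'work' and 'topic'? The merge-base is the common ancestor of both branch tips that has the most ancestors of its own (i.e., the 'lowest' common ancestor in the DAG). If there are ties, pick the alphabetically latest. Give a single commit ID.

After op 1 (commit): HEAD=main@B [main=B]
After op 2 (branch): HEAD=main@B [main=B work=B]
After op 3 (commit): HEAD=main@C [main=C work=B]
After op 4 (checkout): HEAD=work@B [main=C work=B]
After op 5 (commit): HEAD=work@D [main=C work=D]
After op 6 (branch): HEAD=work@D [main=C topic=D work=D]
After op 7 (reset): HEAD=work@B [main=C topic=D work=B]
ancestors(work=B): ['A', 'B']
ancestors(topic=D): ['A', 'B', 'D']
common: ['A', 'B']

Answer: B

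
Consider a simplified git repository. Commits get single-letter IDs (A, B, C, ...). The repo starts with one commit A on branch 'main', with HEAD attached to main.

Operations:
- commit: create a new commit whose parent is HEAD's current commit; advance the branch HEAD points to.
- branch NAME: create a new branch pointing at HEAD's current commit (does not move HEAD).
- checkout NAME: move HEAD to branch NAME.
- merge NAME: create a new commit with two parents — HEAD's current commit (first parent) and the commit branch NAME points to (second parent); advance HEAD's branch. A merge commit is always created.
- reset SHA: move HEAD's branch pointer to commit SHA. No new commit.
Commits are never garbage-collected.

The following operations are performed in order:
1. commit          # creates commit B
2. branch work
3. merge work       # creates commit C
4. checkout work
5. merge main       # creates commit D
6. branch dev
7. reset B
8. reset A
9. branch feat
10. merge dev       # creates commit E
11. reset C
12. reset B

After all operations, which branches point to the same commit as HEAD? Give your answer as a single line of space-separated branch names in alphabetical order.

After op 1 (commit): HEAD=main@B [main=B]
After op 2 (branch): HEAD=main@B [main=B work=B]
After op 3 (merge): HEAD=main@C [main=C work=B]
After op 4 (checkout): HEAD=work@B [main=C work=B]
After op 5 (merge): HEAD=work@D [main=C work=D]
After op 6 (branch): HEAD=work@D [dev=D main=C work=D]
After op 7 (reset): HEAD=work@B [dev=D main=C work=B]
After op 8 (reset): HEAD=work@A [dev=D main=C work=A]
After op 9 (branch): HEAD=work@A [dev=D feat=A main=C work=A]
After op 10 (merge): HEAD=work@E [dev=D feat=A main=C work=E]
After op 11 (reset): HEAD=work@C [dev=D feat=A main=C work=C]
After op 12 (reset): HEAD=work@B [dev=D feat=A main=C work=B]

Answer: work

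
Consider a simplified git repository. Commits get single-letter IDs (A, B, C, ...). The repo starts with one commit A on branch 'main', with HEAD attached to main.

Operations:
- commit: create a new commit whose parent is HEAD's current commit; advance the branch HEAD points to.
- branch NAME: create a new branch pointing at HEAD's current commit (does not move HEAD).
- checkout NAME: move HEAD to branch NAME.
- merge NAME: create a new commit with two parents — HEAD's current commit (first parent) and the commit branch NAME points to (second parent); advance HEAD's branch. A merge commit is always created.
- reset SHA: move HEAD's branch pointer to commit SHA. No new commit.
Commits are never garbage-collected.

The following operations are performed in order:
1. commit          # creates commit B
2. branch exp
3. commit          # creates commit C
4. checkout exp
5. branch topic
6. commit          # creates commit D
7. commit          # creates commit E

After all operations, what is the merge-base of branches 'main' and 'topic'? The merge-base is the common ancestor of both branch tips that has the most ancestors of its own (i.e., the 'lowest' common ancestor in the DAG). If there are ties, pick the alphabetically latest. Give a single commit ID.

Answer: B

Derivation:
After op 1 (commit): HEAD=main@B [main=B]
After op 2 (branch): HEAD=main@B [exp=B main=B]
After op 3 (commit): HEAD=main@C [exp=B main=C]
After op 4 (checkout): HEAD=exp@B [exp=B main=C]
After op 5 (branch): HEAD=exp@B [exp=B main=C topic=B]
After op 6 (commit): HEAD=exp@D [exp=D main=C topic=B]
After op 7 (commit): HEAD=exp@E [exp=E main=C topic=B]
ancestors(main=C): ['A', 'B', 'C']
ancestors(topic=B): ['A', 'B']
common: ['A', 'B']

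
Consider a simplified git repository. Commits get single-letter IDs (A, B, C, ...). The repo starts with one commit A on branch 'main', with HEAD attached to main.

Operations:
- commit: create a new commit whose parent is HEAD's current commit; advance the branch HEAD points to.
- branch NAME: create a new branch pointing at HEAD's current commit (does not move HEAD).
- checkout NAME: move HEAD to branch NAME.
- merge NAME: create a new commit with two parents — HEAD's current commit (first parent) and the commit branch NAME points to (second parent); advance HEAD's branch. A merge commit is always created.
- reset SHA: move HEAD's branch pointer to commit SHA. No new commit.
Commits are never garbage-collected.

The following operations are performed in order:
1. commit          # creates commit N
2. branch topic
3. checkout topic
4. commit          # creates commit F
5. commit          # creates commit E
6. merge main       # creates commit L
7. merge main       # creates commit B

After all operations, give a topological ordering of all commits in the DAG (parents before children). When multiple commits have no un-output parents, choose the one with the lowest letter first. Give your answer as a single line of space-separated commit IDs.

Answer: A N F E L B

Derivation:
After op 1 (commit): HEAD=main@N [main=N]
After op 2 (branch): HEAD=main@N [main=N topic=N]
After op 3 (checkout): HEAD=topic@N [main=N topic=N]
After op 4 (commit): HEAD=topic@F [main=N topic=F]
After op 5 (commit): HEAD=topic@E [main=N topic=E]
After op 6 (merge): HEAD=topic@L [main=N topic=L]
After op 7 (merge): HEAD=topic@B [main=N topic=B]
commit A: parents=[]
commit B: parents=['L', 'N']
commit E: parents=['F']
commit F: parents=['N']
commit L: parents=['E', 'N']
commit N: parents=['A']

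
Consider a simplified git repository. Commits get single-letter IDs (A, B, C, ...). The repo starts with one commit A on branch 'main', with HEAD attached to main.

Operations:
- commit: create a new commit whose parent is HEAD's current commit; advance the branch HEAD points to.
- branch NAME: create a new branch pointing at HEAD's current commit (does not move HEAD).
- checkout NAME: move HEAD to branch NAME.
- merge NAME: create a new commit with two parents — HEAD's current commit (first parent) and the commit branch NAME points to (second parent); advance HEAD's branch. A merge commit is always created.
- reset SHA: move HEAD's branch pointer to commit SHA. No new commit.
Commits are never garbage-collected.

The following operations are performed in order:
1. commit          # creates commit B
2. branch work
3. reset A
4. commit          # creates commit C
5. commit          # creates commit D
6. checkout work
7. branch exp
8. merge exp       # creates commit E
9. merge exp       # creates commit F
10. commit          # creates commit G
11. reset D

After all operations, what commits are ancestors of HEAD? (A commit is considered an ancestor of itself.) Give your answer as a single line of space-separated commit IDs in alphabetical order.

Answer: A C D

Derivation:
After op 1 (commit): HEAD=main@B [main=B]
After op 2 (branch): HEAD=main@B [main=B work=B]
After op 3 (reset): HEAD=main@A [main=A work=B]
After op 4 (commit): HEAD=main@C [main=C work=B]
After op 5 (commit): HEAD=main@D [main=D work=B]
After op 6 (checkout): HEAD=work@B [main=D work=B]
After op 7 (branch): HEAD=work@B [exp=B main=D work=B]
After op 8 (merge): HEAD=work@E [exp=B main=D work=E]
After op 9 (merge): HEAD=work@F [exp=B main=D work=F]
After op 10 (commit): HEAD=work@G [exp=B main=D work=G]
After op 11 (reset): HEAD=work@D [exp=B main=D work=D]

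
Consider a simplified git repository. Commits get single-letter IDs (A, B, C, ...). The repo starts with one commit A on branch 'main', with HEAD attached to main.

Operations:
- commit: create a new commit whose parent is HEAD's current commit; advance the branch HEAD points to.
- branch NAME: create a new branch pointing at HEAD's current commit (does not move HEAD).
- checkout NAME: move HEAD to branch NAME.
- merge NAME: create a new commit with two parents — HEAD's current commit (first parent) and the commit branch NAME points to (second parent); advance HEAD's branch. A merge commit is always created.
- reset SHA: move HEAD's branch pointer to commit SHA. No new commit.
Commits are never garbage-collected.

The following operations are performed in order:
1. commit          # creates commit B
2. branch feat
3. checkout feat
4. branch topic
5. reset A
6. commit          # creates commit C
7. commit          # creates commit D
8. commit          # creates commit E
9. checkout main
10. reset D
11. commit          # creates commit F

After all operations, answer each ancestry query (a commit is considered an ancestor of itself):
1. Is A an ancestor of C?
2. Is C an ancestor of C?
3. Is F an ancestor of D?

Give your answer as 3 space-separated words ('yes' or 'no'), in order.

After op 1 (commit): HEAD=main@B [main=B]
After op 2 (branch): HEAD=main@B [feat=B main=B]
After op 3 (checkout): HEAD=feat@B [feat=B main=B]
After op 4 (branch): HEAD=feat@B [feat=B main=B topic=B]
After op 5 (reset): HEAD=feat@A [feat=A main=B topic=B]
After op 6 (commit): HEAD=feat@C [feat=C main=B topic=B]
After op 7 (commit): HEAD=feat@D [feat=D main=B topic=B]
After op 8 (commit): HEAD=feat@E [feat=E main=B topic=B]
After op 9 (checkout): HEAD=main@B [feat=E main=B topic=B]
After op 10 (reset): HEAD=main@D [feat=E main=D topic=B]
After op 11 (commit): HEAD=main@F [feat=E main=F topic=B]
ancestors(C) = {A,C}; A in? yes
ancestors(C) = {A,C}; C in? yes
ancestors(D) = {A,C,D}; F in? no

Answer: yes yes no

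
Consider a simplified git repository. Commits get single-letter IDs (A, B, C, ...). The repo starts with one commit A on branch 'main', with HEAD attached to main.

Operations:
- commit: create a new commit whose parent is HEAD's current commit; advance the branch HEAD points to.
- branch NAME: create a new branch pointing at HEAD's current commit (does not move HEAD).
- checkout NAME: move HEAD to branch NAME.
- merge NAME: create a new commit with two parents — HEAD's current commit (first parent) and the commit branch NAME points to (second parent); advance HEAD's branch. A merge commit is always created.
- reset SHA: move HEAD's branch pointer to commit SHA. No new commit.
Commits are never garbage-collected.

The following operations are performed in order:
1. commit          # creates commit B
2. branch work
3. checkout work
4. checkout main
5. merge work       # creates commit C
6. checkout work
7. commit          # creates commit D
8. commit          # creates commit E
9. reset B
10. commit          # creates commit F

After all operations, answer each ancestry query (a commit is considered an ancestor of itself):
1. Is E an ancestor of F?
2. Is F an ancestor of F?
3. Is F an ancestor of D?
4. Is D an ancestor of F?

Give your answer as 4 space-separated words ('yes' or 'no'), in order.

After op 1 (commit): HEAD=main@B [main=B]
After op 2 (branch): HEAD=main@B [main=B work=B]
After op 3 (checkout): HEAD=work@B [main=B work=B]
After op 4 (checkout): HEAD=main@B [main=B work=B]
After op 5 (merge): HEAD=main@C [main=C work=B]
After op 6 (checkout): HEAD=work@B [main=C work=B]
After op 7 (commit): HEAD=work@D [main=C work=D]
After op 8 (commit): HEAD=work@E [main=C work=E]
After op 9 (reset): HEAD=work@B [main=C work=B]
After op 10 (commit): HEAD=work@F [main=C work=F]
ancestors(F) = {A,B,F}; E in? no
ancestors(F) = {A,B,F}; F in? yes
ancestors(D) = {A,B,D}; F in? no
ancestors(F) = {A,B,F}; D in? no

Answer: no yes no no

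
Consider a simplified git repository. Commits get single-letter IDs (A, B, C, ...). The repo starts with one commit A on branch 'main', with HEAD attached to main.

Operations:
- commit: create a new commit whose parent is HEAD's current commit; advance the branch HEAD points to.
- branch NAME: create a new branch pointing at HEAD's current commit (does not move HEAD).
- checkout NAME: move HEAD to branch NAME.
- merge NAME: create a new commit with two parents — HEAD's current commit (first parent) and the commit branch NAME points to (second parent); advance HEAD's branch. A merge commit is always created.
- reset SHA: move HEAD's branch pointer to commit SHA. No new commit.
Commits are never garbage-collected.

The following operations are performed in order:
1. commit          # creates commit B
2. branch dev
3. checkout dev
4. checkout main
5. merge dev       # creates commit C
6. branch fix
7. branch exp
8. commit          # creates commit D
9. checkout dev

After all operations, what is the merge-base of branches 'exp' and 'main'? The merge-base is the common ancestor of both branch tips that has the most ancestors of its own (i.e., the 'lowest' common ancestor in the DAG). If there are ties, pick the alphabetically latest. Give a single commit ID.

After op 1 (commit): HEAD=main@B [main=B]
After op 2 (branch): HEAD=main@B [dev=B main=B]
After op 3 (checkout): HEAD=dev@B [dev=B main=B]
After op 4 (checkout): HEAD=main@B [dev=B main=B]
After op 5 (merge): HEAD=main@C [dev=B main=C]
After op 6 (branch): HEAD=main@C [dev=B fix=C main=C]
After op 7 (branch): HEAD=main@C [dev=B exp=C fix=C main=C]
After op 8 (commit): HEAD=main@D [dev=B exp=C fix=C main=D]
After op 9 (checkout): HEAD=dev@B [dev=B exp=C fix=C main=D]
ancestors(exp=C): ['A', 'B', 'C']
ancestors(main=D): ['A', 'B', 'C', 'D']
common: ['A', 'B', 'C']

Answer: C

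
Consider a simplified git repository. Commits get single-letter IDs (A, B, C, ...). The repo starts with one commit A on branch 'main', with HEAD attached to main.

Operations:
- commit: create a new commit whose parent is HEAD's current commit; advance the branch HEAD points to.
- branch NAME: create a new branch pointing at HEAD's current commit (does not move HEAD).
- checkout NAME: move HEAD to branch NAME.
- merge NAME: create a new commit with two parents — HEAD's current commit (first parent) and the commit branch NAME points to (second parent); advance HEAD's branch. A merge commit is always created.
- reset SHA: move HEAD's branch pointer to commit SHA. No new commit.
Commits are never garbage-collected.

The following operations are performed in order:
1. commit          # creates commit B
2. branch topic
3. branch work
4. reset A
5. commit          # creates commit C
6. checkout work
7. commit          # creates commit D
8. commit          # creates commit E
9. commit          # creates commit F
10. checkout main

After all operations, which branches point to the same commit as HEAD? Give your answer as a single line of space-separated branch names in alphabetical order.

After op 1 (commit): HEAD=main@B [main=B]
After op 2 (branch): HEAD=main@B [main=B topic=B]
After op 3 (branch): HEAD=main@B [main=B topic=B work=B]
After op 4 (reset): HEAD=main@A [main=A topic=B work=B]
After op 5 (commit): HEAD=main@C [main=C topic=B work=B]
After op 6 (checkout): HEAD=work@B [main=C topic=B work=B]
After op 7 (commit): HEAD=work@D [main=C topic=B work=D]
After op 8 (commit): HEAD=work@E [main=C topic=B work=E]
After op 9 (commit): HEAD=work@F [main=C topic=B work=F]
After op 10 (checkout): HEAD=main@C [main=C topic=B work=F]

Answer: main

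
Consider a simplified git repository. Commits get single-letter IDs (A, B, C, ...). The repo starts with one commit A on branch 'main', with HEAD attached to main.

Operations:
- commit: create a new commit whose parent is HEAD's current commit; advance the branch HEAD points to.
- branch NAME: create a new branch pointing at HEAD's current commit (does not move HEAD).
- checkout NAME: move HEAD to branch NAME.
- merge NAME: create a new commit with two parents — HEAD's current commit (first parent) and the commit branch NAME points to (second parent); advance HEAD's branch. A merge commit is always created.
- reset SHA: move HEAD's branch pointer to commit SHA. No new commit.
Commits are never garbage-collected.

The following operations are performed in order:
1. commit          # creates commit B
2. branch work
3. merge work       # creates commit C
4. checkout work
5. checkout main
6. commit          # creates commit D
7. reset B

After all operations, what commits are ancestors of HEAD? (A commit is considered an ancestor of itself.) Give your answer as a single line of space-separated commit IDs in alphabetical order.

After op 1 (commit): HEAD=main@B [main=B]
After op 2 (branch): HEAD=main@B [main=B work=B]
After op 3 (merge): HEAD=main@C [main=C work=B]
After op 4 (checkout): HEAD=work@B [main=C work=B]
After op 5 (checkout): HEAD=main@C [main=C work=B]
After op 6 (commit): HEAD=main@D [main=D work=B]
After op 7 (reset): HEAD=main@B [main=B work=B]

Answer: A B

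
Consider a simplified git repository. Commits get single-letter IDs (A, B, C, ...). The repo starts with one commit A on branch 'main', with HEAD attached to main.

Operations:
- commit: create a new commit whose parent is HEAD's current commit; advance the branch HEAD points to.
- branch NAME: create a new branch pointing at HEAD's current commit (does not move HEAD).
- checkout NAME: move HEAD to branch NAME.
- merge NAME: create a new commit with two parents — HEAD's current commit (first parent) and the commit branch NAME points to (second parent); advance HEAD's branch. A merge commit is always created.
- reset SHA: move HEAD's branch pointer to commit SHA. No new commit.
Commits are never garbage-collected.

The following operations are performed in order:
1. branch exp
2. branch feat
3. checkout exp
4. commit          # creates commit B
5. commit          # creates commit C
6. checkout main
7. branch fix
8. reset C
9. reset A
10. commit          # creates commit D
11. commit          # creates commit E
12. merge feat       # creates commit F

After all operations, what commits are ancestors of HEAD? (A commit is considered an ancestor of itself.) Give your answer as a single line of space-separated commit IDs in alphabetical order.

Answer: A D E F

Derivation:
After op 1 (branch): HEAD=main@A [exp=A main=A]
After op 2 (branch): HEAD=main@A [exp=A feat=A main=A]
After op 3 (checkout): HEAD=exp@A [exp=A feat=A main=A]
After op 4 (commit): HEAD=exp@B [exp=B feat=A main=A]
After op 5 (commit): HEAD=exp@C [exp=C feat=A main=A]
After op 6 (checkout): HEAD=main@A [exp=C feat=A main=A]
After op 7 (branch): HEAD=main@A [exp=C feat=A fix=A main=A]
After op 8 (reset): HEAD=main@C [exp=C feat=A fix=A main=C]
After op 9 (reset): HEAD=main@A [exp=C feat=A fix=A main=A]
After op 10 (commit): HEAD=main@D [exp=C feat=A fix=A main=D]
After op 11 (commit): HEAD=main@E [exp=C feat=A fix=A main=E]
After op 12 (merge): HEAD=main@F [exp=C feat=A fix=A main=F]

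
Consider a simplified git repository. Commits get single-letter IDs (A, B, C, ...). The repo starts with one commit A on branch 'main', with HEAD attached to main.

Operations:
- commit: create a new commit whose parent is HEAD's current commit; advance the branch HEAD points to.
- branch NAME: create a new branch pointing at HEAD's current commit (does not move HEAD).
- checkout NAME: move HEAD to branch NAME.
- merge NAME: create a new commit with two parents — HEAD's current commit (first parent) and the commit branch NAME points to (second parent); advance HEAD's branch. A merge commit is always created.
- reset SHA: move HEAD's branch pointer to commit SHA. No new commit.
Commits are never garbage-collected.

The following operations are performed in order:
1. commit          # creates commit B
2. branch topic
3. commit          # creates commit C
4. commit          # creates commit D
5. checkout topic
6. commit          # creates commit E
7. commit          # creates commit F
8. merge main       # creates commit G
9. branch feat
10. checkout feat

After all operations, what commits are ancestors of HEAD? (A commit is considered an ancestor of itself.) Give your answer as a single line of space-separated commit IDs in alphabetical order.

After op 1 (commit): HEAD=main@B [main=B]
After op 2 (branch): HEAD=main@B [main=B topic=B]
After op 3 (commit): HEAD=main@C [main=C topic=B]
After op 4 (commit): HEAD=main@D [main=D topic=B]
After op 5 (checkout): HEAD=topic@B [main=D topic=B]
After op 6 (commit): HEAD=topic@E [main=D topic=E]
After op 7 (commit): HEAD=topic@F [main=D topic=F]
After op 8 (merge): HEAD=topic@G [main=D topic=G]
After op 9 (branch): HEAD=topic@G [feat=G main=D topic=G]
After op 10 (checkout): HEAD=feat@G [feat=G main=D topic=G]

Answer: A B C D E F G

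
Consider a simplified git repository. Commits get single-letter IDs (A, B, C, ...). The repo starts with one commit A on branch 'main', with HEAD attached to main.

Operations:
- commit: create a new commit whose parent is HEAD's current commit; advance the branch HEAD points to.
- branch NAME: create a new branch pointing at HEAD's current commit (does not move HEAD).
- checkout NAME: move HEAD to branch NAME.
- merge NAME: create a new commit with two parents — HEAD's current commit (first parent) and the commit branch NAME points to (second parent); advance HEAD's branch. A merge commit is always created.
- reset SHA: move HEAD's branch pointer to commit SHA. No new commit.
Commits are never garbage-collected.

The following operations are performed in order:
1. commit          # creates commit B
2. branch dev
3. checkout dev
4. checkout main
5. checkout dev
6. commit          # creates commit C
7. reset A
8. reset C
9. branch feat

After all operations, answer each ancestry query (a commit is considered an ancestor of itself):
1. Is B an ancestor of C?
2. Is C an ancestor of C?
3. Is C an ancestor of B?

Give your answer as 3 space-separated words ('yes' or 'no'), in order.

Answer: yes yes no

Derivation:
After op 1 (commit): HEAD=main@B [main=B]
After op 2 (branch): HEAD=main@B [dev=B main=B]
After op 3 (checkout): HEAD=dev@B [dev=B main=B]
After op 4 (checkout): HEAD=main@B [dev=B main=B]
After op 5 (checkout): HEAD=dev@B [dev=B main=B]
After op 6 (commit): HEAD=dev@C [dev=C main=B]
After op 7 (reset): HEAD=dev@A [dev=A main=B]
After op 8 (reset): HEAD=dev@C [dev=C main=B]
After op 9 (branch): HEAD=dev@C [dev=C feat=C main=B]
ancestors(C) = {A,B,C}; B in? yes
ancestors(C) = {A,B,C}; C in? yes
ancestors(B) = {A,B}; C in? no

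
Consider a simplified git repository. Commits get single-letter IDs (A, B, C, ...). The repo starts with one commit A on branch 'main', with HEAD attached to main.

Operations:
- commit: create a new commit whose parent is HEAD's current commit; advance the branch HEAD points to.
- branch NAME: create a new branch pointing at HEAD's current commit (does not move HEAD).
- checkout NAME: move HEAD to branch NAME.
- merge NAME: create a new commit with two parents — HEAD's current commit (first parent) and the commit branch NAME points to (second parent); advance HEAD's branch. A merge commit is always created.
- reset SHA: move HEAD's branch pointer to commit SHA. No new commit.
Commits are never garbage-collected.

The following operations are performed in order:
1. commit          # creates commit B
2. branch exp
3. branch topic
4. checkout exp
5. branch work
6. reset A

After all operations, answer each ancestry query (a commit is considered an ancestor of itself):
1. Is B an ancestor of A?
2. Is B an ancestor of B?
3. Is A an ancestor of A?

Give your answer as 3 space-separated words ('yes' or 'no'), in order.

After op 1 (commit): HEAD=main@B [main=B]
After op 2 (branch): HEAD=main@B [exp=B main=B]
After op 3 (branch): HEAD=main@B [exp=B main=B topic=B]
After op 4 (checkout): HEAD=exp@B [exp=B main=B topic=B]
After op 5 (branch): HEAD=exp@B [exp=B main=B topic=B work=B]
After op 6 (reset): HEAD=exp@A [exp=A main=B topic=B work=B]
ancestors(A) = {A}; B in? no
ancestors(B) = {A,B}; B in? yes
ancestors(A) = {A}; A in? yes

Answer: no yes yes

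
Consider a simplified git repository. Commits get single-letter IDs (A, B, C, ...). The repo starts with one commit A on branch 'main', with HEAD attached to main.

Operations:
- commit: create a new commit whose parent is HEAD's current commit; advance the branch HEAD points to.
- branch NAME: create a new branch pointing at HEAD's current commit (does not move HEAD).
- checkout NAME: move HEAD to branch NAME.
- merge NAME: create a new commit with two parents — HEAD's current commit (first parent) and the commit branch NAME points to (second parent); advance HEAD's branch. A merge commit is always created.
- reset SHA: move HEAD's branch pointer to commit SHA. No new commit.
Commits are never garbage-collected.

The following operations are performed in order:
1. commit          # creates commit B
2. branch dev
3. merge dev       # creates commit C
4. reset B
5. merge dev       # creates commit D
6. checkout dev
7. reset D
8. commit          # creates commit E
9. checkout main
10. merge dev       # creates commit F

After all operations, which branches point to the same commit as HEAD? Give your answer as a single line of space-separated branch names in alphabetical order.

Answer: main

Derivation:
After op 1 (commit): HEAD=main@B [main=B]
After op 2 (branch): HEAD=main@B [dev=B main=B]
After op 3 (merge): HEAD=main@C [dev=B main=C]
After op 4 (reset): HEAD=main@B [dev=B main=B]
After op 5 (merge): HEAD=main@D [dev=B main=D]
After op 6 (checkout): HEAD=dev@B [dev=B main=D]
After op 7 (reset): HEAD=dev@D [dev=D main=D]
After op 8 (commit): HEAD=dev@E [dev=E main=D]
After op 9 (checkout): HEAD=main@D [dev=E main=D]
After op 10 (merge): HEAD=main@F [dev=E main=F]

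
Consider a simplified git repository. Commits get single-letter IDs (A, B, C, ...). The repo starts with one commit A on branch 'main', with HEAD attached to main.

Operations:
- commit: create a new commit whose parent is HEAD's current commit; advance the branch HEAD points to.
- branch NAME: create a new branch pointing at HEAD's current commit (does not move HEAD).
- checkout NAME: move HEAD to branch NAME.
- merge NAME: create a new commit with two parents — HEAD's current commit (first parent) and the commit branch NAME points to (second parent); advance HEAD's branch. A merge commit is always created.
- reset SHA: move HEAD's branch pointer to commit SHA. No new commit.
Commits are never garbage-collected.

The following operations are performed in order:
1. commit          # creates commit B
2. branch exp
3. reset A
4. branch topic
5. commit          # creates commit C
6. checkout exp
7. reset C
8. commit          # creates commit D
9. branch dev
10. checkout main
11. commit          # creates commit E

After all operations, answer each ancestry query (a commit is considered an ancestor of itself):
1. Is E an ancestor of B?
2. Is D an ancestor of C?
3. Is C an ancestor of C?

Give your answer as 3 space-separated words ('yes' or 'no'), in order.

Answer: no no yes

Derivation:
After op 1 (commit): HEAD=main@B [main=B]
After op 2 (branch): HEAD=main@B [exp=B main=B]
After op 3 (reset): HEAD=main@A [exp=B main=A]
After op 4 (branch): HEAD=main@A [exp=B main=A topic=A]
After op 5 (commit): HEAD=main@C [exp=B main=C topic=A]
After op 6 (checkout): HEAD=exp@B [exp=B main=C topic=A]
After op 7 (reset): HEAD=exp@C [exp=C main=C topic=A]
After op 8 (commit): HEAD=exp@D [exp=D main=C topic=A]
After op 9 (branch): HEAD=exp@D [dev=D exp=D main=C topic=A]
After op 10 (checkout): HEAD=main@C [dev=D exp=D main=C topic=A]
After op 11 (commit): HEAD=main@E [dev=D exp=D main=E topic=A]
ancestors(B) = {A,B}; E in? no
ancestors(C) = {A,C}; D in? no
ancestors(C) = {A,C}; C in? yes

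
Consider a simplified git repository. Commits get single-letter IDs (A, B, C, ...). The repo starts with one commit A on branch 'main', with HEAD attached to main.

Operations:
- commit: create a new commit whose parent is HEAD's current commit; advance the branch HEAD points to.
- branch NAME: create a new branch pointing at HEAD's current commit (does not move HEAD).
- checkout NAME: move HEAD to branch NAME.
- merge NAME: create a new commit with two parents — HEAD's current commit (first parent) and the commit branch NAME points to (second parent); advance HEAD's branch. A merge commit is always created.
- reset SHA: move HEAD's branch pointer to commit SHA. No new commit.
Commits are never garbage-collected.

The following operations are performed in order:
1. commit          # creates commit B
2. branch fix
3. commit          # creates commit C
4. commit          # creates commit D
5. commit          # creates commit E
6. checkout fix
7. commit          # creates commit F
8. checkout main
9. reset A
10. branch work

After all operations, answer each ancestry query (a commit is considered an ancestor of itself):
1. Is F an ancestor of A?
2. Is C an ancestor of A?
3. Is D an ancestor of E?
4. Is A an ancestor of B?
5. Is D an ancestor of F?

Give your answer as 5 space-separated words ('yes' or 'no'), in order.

After op 1 (commit): HEAD=main@B [main=B]
After op 2 (branch): HEAD=main@B [fix=B main=B]
After op 3 (commit): HEAD=main@C [fix=B main=C]
After op 4 (commit): HEAD=main@D [fix=B main=D]
After op 5 (commit): HEAD=main@E [fix=B main=E]
After op 6 (checkout): HEAD=fix@B [fix=B main=E]
After op 7 (commit): HEAD=fix@F [fix=F main=E]
After op 8 (checkout): HEAD=main@E [fix=F main=E]
After op 9 (reset): HEAD=main@A [fix=F main=A]
After op 10 (branch): HEAD=main@A [fix=F main=A work=A]
ancestors(A) = {A}; F in? no
ancestors(A) = {A}; C in? no
ancestors(E) = {A,B,C,D,E}; D in? yes
ancestors(B) = {A,B}; A in? yes
ancestors(F) = {A,B,F}; D in? no

Answer: no no yes yes no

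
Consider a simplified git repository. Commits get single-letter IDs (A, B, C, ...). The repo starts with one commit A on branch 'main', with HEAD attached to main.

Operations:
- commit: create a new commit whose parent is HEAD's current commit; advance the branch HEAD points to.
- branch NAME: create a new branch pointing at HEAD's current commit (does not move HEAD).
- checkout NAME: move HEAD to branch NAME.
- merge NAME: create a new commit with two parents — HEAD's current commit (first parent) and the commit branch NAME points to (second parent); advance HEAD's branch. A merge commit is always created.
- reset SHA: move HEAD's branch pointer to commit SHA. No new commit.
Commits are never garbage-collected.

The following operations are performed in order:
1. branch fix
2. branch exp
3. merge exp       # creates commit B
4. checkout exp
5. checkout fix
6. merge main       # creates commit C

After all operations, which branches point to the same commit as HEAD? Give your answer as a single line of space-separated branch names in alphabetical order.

Answer: fix

Derivation:
After op 1 (branch): HEAD=main@A [fix=A main=A]
After op 2 (branch): HEAD=main@A [exp=A fix=A main=A]
After op 3 (merge): HEAD=main@B [exp=A fix=A main=B]
After op 4 (checkout): HEAD=exp@A [exp=A fix=A main=B]
After op 5 (checkout): HEAD=fix@A [exp=A fix=A main=B]
After op 6 (merge): HEAD=fix@C [exp=A fix=C main=B]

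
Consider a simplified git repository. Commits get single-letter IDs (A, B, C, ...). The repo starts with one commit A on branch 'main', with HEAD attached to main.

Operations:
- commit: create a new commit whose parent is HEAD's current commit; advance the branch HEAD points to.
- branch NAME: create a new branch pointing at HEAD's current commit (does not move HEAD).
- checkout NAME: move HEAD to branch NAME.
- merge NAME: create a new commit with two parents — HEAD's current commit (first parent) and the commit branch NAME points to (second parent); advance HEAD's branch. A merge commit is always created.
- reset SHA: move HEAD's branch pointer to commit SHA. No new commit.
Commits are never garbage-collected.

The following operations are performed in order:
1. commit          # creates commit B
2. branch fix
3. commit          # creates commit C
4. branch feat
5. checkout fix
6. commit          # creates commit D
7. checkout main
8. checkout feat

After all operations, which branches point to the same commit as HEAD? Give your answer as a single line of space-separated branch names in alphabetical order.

Answer: feat main

Derivation:
After op 1 (commit): HEAD=main@B [main=B]
After op 2 (branch): HEAD=main@B [fix=B main=B]
After op 3 (commit): HEAD=main@C [fix=B main=C]
After op 4 (branch): HEAD=main@C [feat=C fix=B main=C]
After op 5 (checkout): HEAD=fix@B [feat=C fix=B main=C]
After op 6 (commit): HEAD=fix@D [feat=C fix=D main=C]
After op 7 (checkout): HEAD=main@C [feat=C fix=D main=C]
After op 8 (checkout): HEAD=feat@C [feat=C fix=D main=C]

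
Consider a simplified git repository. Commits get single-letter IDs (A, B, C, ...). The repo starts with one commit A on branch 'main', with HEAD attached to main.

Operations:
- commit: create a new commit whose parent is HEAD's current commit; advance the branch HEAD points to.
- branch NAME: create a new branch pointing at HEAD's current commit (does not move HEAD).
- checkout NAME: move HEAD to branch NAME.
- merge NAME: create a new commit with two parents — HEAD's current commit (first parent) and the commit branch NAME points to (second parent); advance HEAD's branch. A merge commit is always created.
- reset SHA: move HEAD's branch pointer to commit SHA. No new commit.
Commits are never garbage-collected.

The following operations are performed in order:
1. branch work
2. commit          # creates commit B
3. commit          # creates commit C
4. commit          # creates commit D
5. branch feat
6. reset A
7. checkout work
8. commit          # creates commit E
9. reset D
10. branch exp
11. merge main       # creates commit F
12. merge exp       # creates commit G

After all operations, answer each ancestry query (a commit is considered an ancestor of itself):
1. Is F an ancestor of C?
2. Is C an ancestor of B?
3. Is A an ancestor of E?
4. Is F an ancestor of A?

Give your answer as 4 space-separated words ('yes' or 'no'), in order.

Answer: no no yes no

Derivation:
After op 1 (branch): HEAD=main@A [main=A work=A]
After op 2 (commit): HEAD=main@B [main=B work=A]
After op 3 (commit): HEAD=main@C [main=C work=A]
After op 4 (commit): HEAD=main@D [main=D work=A]
After op 5 (branch): HEAD=main@D [feat=D main=D work=A]
After op 6 (reset): HEAD=main@A [feat=D main=A work=A]
After op 7 (checkout): HEAD=work@A [feat=D main=A work=A]
After op 8 (commit): HEAD=work@E [feat=D main=A work=E]
After op 9 (reset): HEAD=work@D [feat=D main=A work=D]
After op 10 (branch): HEAD=work@D [exp=D feat=D main=A work=D]
After op 11 (merge): HEAD=work@F [exp=D feat=D main=A work=F]
After op 12 (merge): HEAD=work@G [exp=D feat=D main=A work=G]
ancestors(C) = {A,B,C}; F in? no
ancestors(B) = {A,B}; C in? no
ancestors(E) = {A,E}; A in? yes
ancestors(A) = {A}; F in? no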